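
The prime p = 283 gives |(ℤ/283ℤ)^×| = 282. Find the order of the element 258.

The order of 258 must divide p − 1 = 282 = 2 · 3 · 47.
Divisors: 1, 2, 3, 6, 47, 94, 141, 282.
Check each in increasing order: 258^1 ≡ 258;  258^2 ≡ 59;  258^3 ≡ 223;  258^6 ≡ 204;  258^47 ≡ 239;  258^94 ≡ 238;  258^141 ≡ 282;  258^282 ≡ 1.
Smallest exponent giving 1 is 282.

282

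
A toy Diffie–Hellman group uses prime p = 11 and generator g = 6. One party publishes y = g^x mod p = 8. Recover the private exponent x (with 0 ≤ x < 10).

7

Successive powers of 6 modulo 11:
  6^0=1  6^1=6  6^2=3  6^3=7  6^4=9  6^5=10
  6^6=5  6^7=8
So 6^7 ≡ 8 (mod 11), giving x = 7.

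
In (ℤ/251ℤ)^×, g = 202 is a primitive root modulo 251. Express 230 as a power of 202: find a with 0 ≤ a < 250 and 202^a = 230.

Baby-step giant-step with m = ceil(sqrt(250)) = 16.
Baby table (202^j mod 251 for j=0..15):
  0:1  1:202  2:142  3:70  4:84  5:151  6:131  7:107
  8:28  9:134  10:211  11:203  12:93  13:212  14:154  15:235
Giant step factor: 202^(-16) ≡ 81 (mod 251).
Scan 230·81^i mod 251 for i = 0, 1, …:
  i=0: 230   i=1: 56   i=2: 18   i=3: 203
Match at i=3, j=11: a = 3·16 + 11 = 59.

59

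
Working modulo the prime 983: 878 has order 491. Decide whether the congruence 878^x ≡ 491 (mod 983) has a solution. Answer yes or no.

no

491 ∈ ⟨878⟩ iff 491^491 ≡ 1 (mod 983), since |⟨878⟩| = 491.
491^491 mod 983 = 982.
Since 982 ≠ 1, 491 does not lie in the subgroup.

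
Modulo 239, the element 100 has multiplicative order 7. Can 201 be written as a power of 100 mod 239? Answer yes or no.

yes

⟨100⟩ has order 7; its elements mod 239 are {1, 10, 24, 44, 98, 100, 201}.
201 is in this set.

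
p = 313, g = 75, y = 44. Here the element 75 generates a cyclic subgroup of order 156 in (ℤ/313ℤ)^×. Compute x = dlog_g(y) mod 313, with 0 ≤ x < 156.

96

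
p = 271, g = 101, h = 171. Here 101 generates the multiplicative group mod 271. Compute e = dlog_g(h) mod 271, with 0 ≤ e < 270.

81

Baby-step giant-step with m = ceil(sqrt(270)) = 17.
Baby table (101^j mod 271 for j=0..16):
  0:1  1:101  2:174  3:230  4:195  5:183  6:55  7:135
  8:85  9:184  10:156  11:38  12:44  13:108  14:68  15:93
  16:179
Giant step factor: 101^(-17) ≡ 66 (mod 271).
Scan 171·66^i mod 271 for i = 0, 1, …:
  i=0: 171   i=1: 175   i=2: 168   i=3: 248
  i=4: 108
Match at i=4, j=13: e = 4·17 + 13 = 81.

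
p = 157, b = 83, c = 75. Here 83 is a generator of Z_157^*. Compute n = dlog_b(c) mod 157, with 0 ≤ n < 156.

24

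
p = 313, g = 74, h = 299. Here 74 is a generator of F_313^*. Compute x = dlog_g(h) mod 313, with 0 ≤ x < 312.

269

Baby-step giant-step with m = ceil(sqrt(312)) = 18.
Baby table (74^j mod 313 for j=0..17):
  0:1  1:74  2:155  3:202  4:237  5:10  6:114  7:298
  8:142  9:179  10:100  11:201  12:163  13:168  14:225  15:61
  16:132  17:65
Giant step factor: 74^(-18) ≡ 49 (mod 313).
Scan 299·49^i mod 313 for i = 0, 1, …:
  i=0: 299   i=1: 253   i=2: 190   i=3: 233
  i=4: 149   i=5: 102   i=6: 303   i=7: 136
  i=8: 91   i=9: 77     …   i=13: 276
  i=14: 65
Match at i=14, j=17: x = 14·18 + 17 = 269.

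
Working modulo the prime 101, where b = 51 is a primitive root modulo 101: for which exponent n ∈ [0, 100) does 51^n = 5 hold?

Baby-step giant-step with m = ceil(sqrt(100)) = 10.
Baby table (51^j mod 101 for j=0..9):
  0:1  1:51  2:76  3:38  4:19  5:60  6:30  7:15
  8:58  9:29
Giant step factor: 51^(-10) ≡ 14 (mod 101).
Scan 5·14^i mod 101 for i = 0, 1, …:
  i=0: 5   i=1: 70   i=2: 71   i=3: 85
  i=4: 79   i=5: 96   i=6: 31   i=7: 30
Match at i=7, j=6: n = 7·10 + 6 = 76.

76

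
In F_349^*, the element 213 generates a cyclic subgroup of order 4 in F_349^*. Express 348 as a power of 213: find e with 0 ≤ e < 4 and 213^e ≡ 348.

Successive powers of 213 modulo 349:
  213^0=1  213^1=213  213^2=348
So 213^2 ≡ 348 (mod 349), giving e = 2.

2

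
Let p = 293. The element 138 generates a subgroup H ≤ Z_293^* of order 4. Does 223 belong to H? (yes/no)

⟨138⟩ has order 4; its elements mod 293 are {1, 138, 155, 292}.
223 is not in this set.

no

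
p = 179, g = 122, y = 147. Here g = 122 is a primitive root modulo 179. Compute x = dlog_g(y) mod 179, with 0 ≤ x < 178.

Baby-step giant-step with m = ceil(sqrt(178)) = 14.
Baby table (122^j mod 179 for j=0..13):
  0:1  1:122  2:27  3:72  4:13  5:154  6:172  7:41
  8:169  9:33  10:88  11:175  12:49  13:71
Giant step factor: 122^(-14) ≡ 156 (mod 179).
Scan 147·156^i mod 179 for i = 0, 1, …:
  i=0: 147   i=1: 20   i=2: 77   i=3: 19
  i=4: 100   i=5: 27
Match at i=5, j=2: x = 5·14 + 2 = 72.

72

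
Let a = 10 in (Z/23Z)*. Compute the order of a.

22

The order of 10 must divide p − 1 = 22 = 2 · 11.
Divisors: 1, 2, 11, 22.
Check each in increasing order: 10^1 ≡ 10;  10^2 ≡ 8;  10^11 ≡ 22;  10^22 ≡ 1.
Smallest exponent giving 1 is 22.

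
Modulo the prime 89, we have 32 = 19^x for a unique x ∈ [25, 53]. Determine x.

40

Compute 19^25 mod 89 = 63, then multiply by 19 repeatedly:
  19^25=63  19^26=40  19^27=48  19^28=22  19^29=62
  19^30=21  19^31=43  19^32=16  19^33=37  19^34=80
  19^35=7  19^36=44  19^37=35  19^38=42  19^39=86
  19^40=32
Found 32 at exponent 40.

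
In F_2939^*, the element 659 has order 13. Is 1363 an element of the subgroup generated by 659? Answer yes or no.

⟨659⟩ has order 13; its elements mod 2939 are {1, 176, 321, 655, 659, 1363, 1553, 1586, 1822, 1829, 2248, 2551, 2870}.
1363 is in this set.

yes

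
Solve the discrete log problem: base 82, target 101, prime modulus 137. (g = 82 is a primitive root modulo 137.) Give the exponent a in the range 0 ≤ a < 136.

Baby-step giant-step with m = ceil(sqrt(136)) = 12.
Baby table (82^j mod 137 for j=0..11):
  0:1  1:82  2:11  3:80  4:121  5:58  6:98  7:90
  8:119  9:31  10:76  11:67
Giant step factor: 82^(-12) ≡ 49 (mod 137).
Scan 101·49^i mod 137 for i = 0, 1, …:
  i=0: 101   i=1: 17   i=2: 11
Match at i=2, j=2: a = 2·12 + 2 = 26.

26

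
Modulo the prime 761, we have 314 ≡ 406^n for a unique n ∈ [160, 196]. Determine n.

Compute 406^160 mod 761 = 233, then multiply by 406 repeatedly:
  406^160=233  406^161=234  406^162=640  406^163=339  406^164=654
  406^165=696  406^166=245  406^167=540  406^168=72  406^169=314
Found 314 at exponent 169.

169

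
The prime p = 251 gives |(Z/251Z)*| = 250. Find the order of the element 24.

250

The order of 24 must divide p − 1 = 250 = 2 · 5^3.
Divisors: 1, 2, 5, 10, 25, 50, 125, 250.
Check each in increasing order: 24^1 ≡ 24;  24^2 ≡ 74;  24^5 ≡ 151;  24^10 ≡ 211;  24^25 ≡ 138;  24^50 ≡ 219;  24^125 ≡ 250;  24^250 ≡ 1.
Smallest exponent giving 1 is 250.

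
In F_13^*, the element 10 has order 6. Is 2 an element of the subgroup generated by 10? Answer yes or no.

no

⟨10⟩ has order 6; its elements mod 13 are {1, 3, 4, 9, 10, 12}.
2 is not in this set.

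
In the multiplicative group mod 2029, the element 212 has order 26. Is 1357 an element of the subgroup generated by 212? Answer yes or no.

no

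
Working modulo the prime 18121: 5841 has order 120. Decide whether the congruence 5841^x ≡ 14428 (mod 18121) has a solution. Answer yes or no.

14428 ∈ ⟨5841⟩ iff 14428^120 ≡ 1 (mod 18121), since |⟨5841⟩| = 120.
14428^120 mod 18121 = 1983.
Since 1983 ≠ 1, 14428 does not lie in the subgroup.

no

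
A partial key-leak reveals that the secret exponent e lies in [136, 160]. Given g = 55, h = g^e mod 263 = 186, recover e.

156

Compute 55^136 mod 263 = 52, then multiply by 55 repeatedly:
  55^136=52  55^137=230  55^138=26  55^139=115  55^140=13
  55^141=189  55^142=138  55^143=226  55^144=69  55^145=113
  55^146=166  55^147=188  55^148=83  55^149=94  55^150=173
  55^151=47  55^152=218  55^153=155  55^154=109  55^155=209
  55^156=186
Found 186 at exponent 156.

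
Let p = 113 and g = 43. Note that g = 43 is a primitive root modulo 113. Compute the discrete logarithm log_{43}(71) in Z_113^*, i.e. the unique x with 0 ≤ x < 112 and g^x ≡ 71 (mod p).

35

Baby-step giant-step with m = ceil(sqrt(112)) = 11.
Baby table (43^j mod 113 for j=0..10):
  0:1  1:43  2:41  3:68  4:99  5:76  6:104  7:65
  8:83  9:66  10:13
Giant step factor: 43^(-11) ≡ 94 (mod 113).
Scan 71·94^i mod 113 for i = 0, 1, …:
  i=0: 71   i=1: 7   i=2: 93   i=3: 41
Match at i=3, j=2: x = 3·11 + 2 = 35.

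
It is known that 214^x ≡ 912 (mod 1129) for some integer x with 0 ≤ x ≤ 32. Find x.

19

Compute 214^0 mod 1129 = 1, then multiply by 214 repeatedly:
  214^0=1  214^1=214  214^2=636  214^3=624  214^4=314
  214^5=585  214^6=1000  214^7=619  214^8=373  214^9=792
  214^10=138  214^11=178  214^12=835  214^13=308  214^14=430
  214^15=571  214^16=262  214^17=747  214^18=669  214^19=912
Found 912 at exponent 19.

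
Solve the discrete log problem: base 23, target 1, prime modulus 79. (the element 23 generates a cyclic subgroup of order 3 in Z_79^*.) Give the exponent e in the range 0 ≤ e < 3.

Successive powers of 23 modulo 79:
  23^0=1
So 23^0 ≡ 1 (mod 79), giving e = 0.

0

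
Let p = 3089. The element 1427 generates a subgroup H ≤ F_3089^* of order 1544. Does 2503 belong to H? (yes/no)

no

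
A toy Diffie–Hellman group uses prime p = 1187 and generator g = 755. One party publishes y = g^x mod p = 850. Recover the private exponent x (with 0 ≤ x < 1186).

Baby-step giant-step with m = ceil(sqrt(1186)) = 35.
Baby table (755^j mod 1187 for j=0..34):
  0:1  1:755  2:265  3:659  4:192  5:146  6:1026  7:706
  8:67  9:731  10:1137  11:234  12:994  13:286  14:1083  15:1009
  16:928  17:310  18:211  19:247  20:126  21:170  22:154  23:1131
  24:452  25:591  26:1080  27:1118  28:133  29:707  30:822  31:996
  32:609  33:426  34:1140
Giant step factor: 755^(-35) ≡ 19 (mod 1187).
Scan 850·19^i mod 1187 for i = 0, 1, …:
  i=0: 850   i=1: 719   i=2: 604   i=3: 793
  i=4: 823   i=5: 206   i=6: 353   i=7: 772
  i=8: 424   i=9: 934   i=10: 1128   i=11: 66
  i=12: 67
Match at i=12, j=8: x = 12·35 + 8 = 428.

428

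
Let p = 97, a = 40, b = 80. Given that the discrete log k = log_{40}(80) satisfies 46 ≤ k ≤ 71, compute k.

47

Compute 40^46 mod 97 = 2, then multiply by 40 repeatedly:
  40^46=2  40^47=80
Found 80 at exponent 47.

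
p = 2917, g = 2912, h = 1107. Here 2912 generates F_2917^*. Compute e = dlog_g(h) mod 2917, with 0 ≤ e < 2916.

1039

Baby-step giant-step with m = ceil(sqrt(2916)) = 54.
Baby table (2912^j mod 2917 for j=0..53):
  0:1  1:2912  2:25  3:2792  4:625  5:2709  6:1040  7:634
  8:2664  9:1265  10:2426  11:2455  12:2310  13:118  14:2327  15:33
  16:2752  17:825  18:1709  19:206  20:1887  21:2233  22:503  23:402
  24:907  25:1299  26:2256  27:388  28:977  29:949  30:1089  31:389
  32:972  33:974  34:964  35:1014  36:764  37:2014  38:1598  39:761
  40:2029  41:1523  42:1136  43:154  44:2147  45:933  46:1169  47:2906
  48:55  49:2642  50:1375  51:1876  52:2288  53:228
Giant step factor: 2912^(-54) ≡ 1415 (mod 2917).
Scan 1107·1415^i mod 2917 for i = 0, 1, …:
  i=0: 1107   i=1: 2893   i=2: 1044   i=3: 1258
  i=4: 700   i=5: 1637   i=6: 257   i=7: 1947
  i=8: 1357   i=9: 769     …   i=18: 2579
  i=19: 118
Match at i=19, j=13: e = 19·54 + 13 = 1039.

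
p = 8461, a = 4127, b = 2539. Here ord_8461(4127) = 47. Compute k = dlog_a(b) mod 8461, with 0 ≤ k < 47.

6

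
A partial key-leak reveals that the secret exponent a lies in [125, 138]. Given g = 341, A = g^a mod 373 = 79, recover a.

Compute 341^125 mod 373 = 168, then multiply by 341 repeatedly:
  341^125=168  341^126=219  341^127=79
Found 79 at exponent 127.

127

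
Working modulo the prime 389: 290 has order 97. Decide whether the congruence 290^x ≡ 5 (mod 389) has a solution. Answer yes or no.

yes

5 ∈ ⟨290⟩ iff 5^97 ≡ 1 (mod 389), since |⟨290⟩| = 97.
5^97 mod 389 = 1.
Since 1 = 1, 5 lies in the subgroup.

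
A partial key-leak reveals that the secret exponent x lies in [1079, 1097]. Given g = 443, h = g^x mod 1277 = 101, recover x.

1080

Compute 443^1079 mod 1277 = 718, then multiply by 443 repeatedly:
  443^1079=718  443^1080=101
Found 101 at exponent 1080.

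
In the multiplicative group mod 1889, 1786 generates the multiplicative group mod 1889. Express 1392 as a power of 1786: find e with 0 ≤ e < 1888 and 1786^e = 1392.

Baby-step giant-step with m = ceil(sqrt(1888)) = 44.
Baby table (1786^j mod 1889 for j=0..43):
  0:1  1:1786  2:1164  3:1004  4:483  5:1254  6:1179  7:1348
  8:942  9:1202  10:868  11:1268  12:1626  13:643  14:1775  15:408
  16:1423  17:773  18:1608  19:608  20:1602  21:1226  22:285  23:869
  24:1165  25:901  26:1647  27:369  28:1662  29:713  30:232  31:661
  32:1810  33:581  34:605  35:22  36:1512  37:1051  38:1309  39:1181
  40:1142  41:1381  42:1321  43:1834
Giant step factor: 1786^(-44) ≡ 944 (mod 1889).
Scan 1392·944^i mod 1889 for i = 0, 1, …:
  i=0: 1392   i=1: 1193   i=2: 348   i=3: 1715
  i=4: 87   i=5: 901
Match at i=5, j=25: e = 5·44 + 25 = 245.

245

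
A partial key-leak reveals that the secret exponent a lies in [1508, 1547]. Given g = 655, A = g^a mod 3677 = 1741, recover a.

1518

Compute 655^1508 mod 3677 = 2610, then multiply by 655 repeatedly:
  655^1508=2610  655^1509=3422  655^1510=2117  655^1511=406  655^1512=1186
  655^1513=983  655^1514=390  655^1515=1737  655^1516=1542  655^1517=2512
  655^1518=1741
Found 1741 at exponent 1518.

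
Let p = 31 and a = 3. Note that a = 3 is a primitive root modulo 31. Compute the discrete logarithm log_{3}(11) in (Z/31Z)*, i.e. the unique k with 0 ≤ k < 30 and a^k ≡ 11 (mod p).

Successive powers of 3 modulo 31:
  3^0=1  3^1=3  3^2=9  3^3=27  3^4=19  3^5=26
  3^6=16  3^7=17  3^8=20  3^9=29  3^10=25  3^11=13
  3^12=8  3^13=24  3^14=10  3^15=30  3^16=28  3^17=22
  3^18=4  3^19=12  3^20=5  3^21=15  3^22=14  3^23=11
So 3^23 ≡ 11 (mod 31), giving k = 23.

23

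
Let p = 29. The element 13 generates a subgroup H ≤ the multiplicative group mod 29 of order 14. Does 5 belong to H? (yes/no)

yes

5 ∈ ⟨13⟩ iff 5^14 ≡ 1 (mod 29), since |⟨13⟩| = 14.
5^14 mod 29 = 1.
Since 1 = 1, 5 lies in the subgroup.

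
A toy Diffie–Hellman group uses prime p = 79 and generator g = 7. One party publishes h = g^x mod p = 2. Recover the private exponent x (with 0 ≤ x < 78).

56

Baby-step giant-step with m = ceil(sqrt(78)) = 9.
Baby table (7^j mod 79 for j=0..8):
  0:1  1:7  2:49  3:27  4:31  5:59  6:18  7:47
  8:13
Giant step factor: 7^(-9) ≡ 33 (mod 79).
Scan 2·33^i mod 79 for i = 0, 1, …:
  i=0: 2   i=1: 66   i=2: 45   i=3: 63
  i=4: 25   i=5: 35   i=6: 49
Match at i=6, j=2: x = 6·9 + 2 = 56.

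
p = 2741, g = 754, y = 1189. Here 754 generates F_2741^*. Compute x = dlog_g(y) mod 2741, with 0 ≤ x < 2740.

674

Baby-step giant-step with m = ceil(sqrt(2740)) = 53.
Baby table (754^j mod 2741 for j=0..52):
  0:1  1:754  2:1129  3:1556  4:76  5:2484  6:833  7:393
  8:294  9:2396  10:265  11:2458  12:416  13:1190  14:953  15:420
  16:1465  17:2728  18:1162  19:1769  20:1700  21:1753  22:600  23:135
  24:373  25:1660  26:1744  27:2037  28:938  29:74  30:976  31:1316
  32:22  33:142  34:169  35:1340  36:1672  37:2569  38:1880  39:423
  40:986  41:633  42:348  43:1997  44:929  45:1511  46:1779  47:1017
  48:2079  49:2455  50:895  51:544  52:1767
Giant step factor: 754^(-53) ≡ 2327 (mod 2741).
Scan 1189·2327^i mod 2741 for i = 0, 1, …:
  i=0: 1189   i=1: 1134   i=2: 1976   i=3: 1495
  i=4: 536   i=5: 117   i=6: 900   i=7: 176
  i=8: 1143   i=9: 991   i=10: 876   i=11: 1889
  i=12: 1880
Match at i=12, j=38: x = 12·53 + 38 = 674.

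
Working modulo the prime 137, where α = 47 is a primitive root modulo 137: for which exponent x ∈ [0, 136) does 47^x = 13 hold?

Baby-step giant-step with m = ceil(sqrt(136)) = 12.
Baby table (47^j mod 137 for j=0..11):
  0:1  1:47  2:17  3:114  4:15  5:20  6:118  7:66
  8:88  9:26  10:126  11:31
Giant step factor: 47^(-12) ≡ 63 (mod 137).
Scan 13·63^i mod 137 for i = 0, 1, …:
  i=0: 13   i=1: 134   i=2: 85   i=3: 12
  i=4: 71   i=5: 89   i=6: 127   i=7: 55
  i=8: 40   i=9: 54   i=10: 114
Match at i=10, j=3: x = 10·12 + 3 = 123.

123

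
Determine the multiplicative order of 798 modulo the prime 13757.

The order of 798 must divide p − 1 = 13756 = 2^2 · 19 · 181.
Divisors: 1, 2, 4, 19, 38, 76, 181, 362, 724, 3439, 6878, 13756.
Check each in increasing order: 798^1 ≡ 798;  798^2 ≡ 3982;  798^4 ≡ 8260;  798^19 ≡ 5981;  798^38 ≡ 4161;  798^76 ≡ 7615;  798^181 ≡ 9354;  798^362 ≡ 2796;  798^724 ≡ 3640;  798^3439 ≡ 1.
Smallest exponent giving 1 is 3439.

3439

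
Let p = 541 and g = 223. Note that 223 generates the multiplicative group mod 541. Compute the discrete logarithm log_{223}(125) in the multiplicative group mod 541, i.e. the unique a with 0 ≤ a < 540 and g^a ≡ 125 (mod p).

Baby-step giant-step with m = ceil(sqrt(540)) = 24.
Baby table (223^j mod 541 for j=0..23):
  0:1  1:223  2:498  3:149  4:226  5:85  6:20  7:132
  8:222  9:275  10:192  11:77  12:400  13:476  14:112  15:90
  16:53  17:458  18:426  19:323  20:76  21:177  22:519  23:504
Giant step factor: 223^(-24) ≡ 179 (mod 541).
Scan 125·179^i mod 541 for i = 0, 1, …:
  i=0: 125   i=1: 194   i=2: 102   i=3: 405
  i=4: 1
Match at i=4, j=0: a = 4·24 + 0 = 96.

96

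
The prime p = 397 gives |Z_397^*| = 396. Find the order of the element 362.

The order of 362 must divide p − 1 = 396 = 2^2 · 3^2 · 11.
Divisors: 1, 2, 3, 4, 6, 9, 11, 12, 18, 22, 33, 36, 44, 66, 99, 132, 198, 396.
Check each in increasing order: 362^1 ≡ 362;  362^2 ≡ 34;  362^3 ≡ 1.
Smallest exponent giving 1 is 3.

3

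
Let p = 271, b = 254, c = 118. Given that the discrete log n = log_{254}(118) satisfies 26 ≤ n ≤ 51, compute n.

37

Compute 254^26 mod 271 = 245, then multiply by 254 repeatedly:
  254^26=245  254^27=171  254^28=74  254^29=97  254^30=248
  254^31=120  254^32=128  254^33=263  254^34=136  254^35=127
  254^36=9  254^37=118
Found 118 at exponent 37.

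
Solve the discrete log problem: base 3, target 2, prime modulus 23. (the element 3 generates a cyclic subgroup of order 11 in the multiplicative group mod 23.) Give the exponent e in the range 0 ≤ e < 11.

Successive powers of 3 modulo 23:
  3^0=1  3^1=3  3^2=9  3^3=4  3^4=12  3^5=13
  3^6=16  3^7=2
So 3^7 ≡ 2 (mod 23), giving e = 7.

7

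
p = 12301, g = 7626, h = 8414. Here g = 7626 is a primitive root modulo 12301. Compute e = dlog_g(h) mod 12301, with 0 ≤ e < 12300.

6831

Baby-step giant-step with m = ceil(sqrt(12300)) = 111.
Baby table (7626^j mod 12301 for j=0..110):
  0:1  1:7626  2:9049  3:11365  4:8945  5:5525  6:2725  7:4461
  8:7321  9:8008  10:6844  11:11502  12:8122  13:2837  14:9804  15:12127
  16:1584  17:2  18:2951  19:5797  20:10429  21:5589  22:11050  23:5450
  24:8922  25:2341  26:3715  27:1387  28:10703  29:3943  30:5674  31:7307
  32:11953  33:3168  34:4  35:5902  36:11594  37:8557  38:11178  39:9799
  40:10900  41:5543  42:4682  43:7430  44:2774  45:9105  46:7886  47:11348
  48:2313  49:11605  50:6336  51:8  52:11804  53:10887  54:4813  55:10055
  56:7297  57:9499  58:11086  59:9364  60:2559  61:5548  62:5909  63:3471
  64:10395  65:4626  66:10909  67:371  68:16  69:11307  70:9473  71:9626
  72:7809  73:2293  74:6697  75:9871  76:6427  77:5118  78:11096  79:11818
  80:6942  81:8489  82:9252  83:9517  84:742  85:32  86:10313  87:6645
  88:6951  89:3317  90:4586  91:1093  92:7441  93:553  94:10236  95:9891
  96:11335  97:1583  98:4677  99:6203  100:6733  101:1484  102:64  103:8325
  104:989  105:1601  106:6634  107:9172  108:2186  109:2581  110:1106
Giant step factor: 7626^(-111) ≡ 6496 (mod 12301).
Scan 8414·6496^i mod 12301 for i = 0, 1, …:
  i=0: 8414   i=1: 4001   i=2: 10784   i=3: 10970
  i=4: 1427   i=5: 7139   i=6: 174   i=7: 10913
  i=8: 185   i=9: 8563     …   i=60: 10190
  i=61: 2559
Match at i=61, j=60: e = 61·111 + 60 = 6831.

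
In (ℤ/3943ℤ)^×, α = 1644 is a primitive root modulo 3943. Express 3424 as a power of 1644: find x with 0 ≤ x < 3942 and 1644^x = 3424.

208

Baby-step giant-step with m = ceil(sqrt(3942)) = 63.
Baby table (1644^j mod 3943 for j=0..62):
  0:1  1:1644  2:1781  3:2258  4:1789  5:3581  6:265  7:1930
  8:2748  9:2977  10:925  11:2645  12:3194  13:2803  14:2708  15:305
  16:659  17:3014  18:2608  19:1511  20:3937  21:1965  22:1143  23:2224
  24:1095  25:2172  26:2353  27:249  28:3227  29:1853  30:2336  31:3845
  32:551  33:2897  34:3467  35:2113  36:3932  37:1631  38:124  39:2763
  40:36  41:39  42:1028  43:2428  44:1316  45:2740  46:1654  47:2449
  48:353  49:711  50:1756  51:588  52:637  53:2333  54:2856  55:3094
  56:66  57:2043  58:3199  59:3137  60:3727  61:3709  62:1718
Giant step factor: 1644^(-63) ≡ 2990 (mod 3943).
Scan 3424·2990^i mod 3943 for i = 0, 1, …:
  i=0: 3424   i=1: 1732   i=2: 1521   i=3: 1511
Match at i=3, j=19: x = 3·63 + 19 = 208.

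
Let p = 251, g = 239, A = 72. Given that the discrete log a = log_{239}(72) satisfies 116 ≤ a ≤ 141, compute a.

Compute 239^116 mod 251 = 245, then multiply by 239 repeatedly:
  239^116=245  239^117=72
Found 72 at exponent 117.

117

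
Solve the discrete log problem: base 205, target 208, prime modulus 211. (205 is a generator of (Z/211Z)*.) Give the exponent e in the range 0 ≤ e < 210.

32

Baby-step giant-step with m = ceil(sqrt(210)) = 15.
Baby table (205^j mod 211 for j=0..14):
  0:1  1:205  2:36  3:206  4:30  5:31  6:25  7:61
  8:56  9:86  10:117  11:142  12:203  13:48  14:134
Giant step factor: 205^(-15) ≡ 153 (mod 211).
Scan 208·153^i mod 211 for i = 0, 1, …:
  i=0: 208   i=1: 174   i=2: 36
Match at i=2, j=2: e = 2·15 + 2 = 32.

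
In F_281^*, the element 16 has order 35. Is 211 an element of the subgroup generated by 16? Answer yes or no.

211 ∈ ⟨16⟩ iff 211^35 ≡ 1 (mod 281), since |⟨16⟩| = 35.
211^35 mod 281 = 1.
Since 1 = 1, 211 lies in the subgroup.

yes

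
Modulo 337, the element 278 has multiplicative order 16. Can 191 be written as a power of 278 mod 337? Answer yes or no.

⟨278⟩ has order 16; its elements mod 337 are {1, 30, 40, 59, 85, 111, 146, 148, 189, 191, 226, 252, 278, 297, 307, 336}.
191 is in this set.

yes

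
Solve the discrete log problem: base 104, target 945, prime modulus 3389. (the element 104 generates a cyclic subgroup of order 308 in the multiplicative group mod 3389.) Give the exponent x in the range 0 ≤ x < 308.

153

Baby-step giant-step with m = ceil(sqrt(308)) = 18.
Baby table (104^j mod 3389 for j=0..17):
  0:1  1:104  2:649  3:3105  4:965  5:2079  6:2709  7:449
  8:2639  9:3336  10:1266  11:2882  12:1496  13:3079  14:1650  15:2150
  16:3315  17:2471
Giant step factor: 104^(-18) ≡ 3091 (mod 3389).
Scan 945·3091^i mod 3389 for i = 0, 1, …:
  i=0: 945   i=1: 3066   i=2: 1362   i=3: 804
  i=4: 1027   i=5: 2353   i=6: 329   i=7: 239
  i=8: 3336
Match at i=8, j=9: x = 8·18 + 9 = 153.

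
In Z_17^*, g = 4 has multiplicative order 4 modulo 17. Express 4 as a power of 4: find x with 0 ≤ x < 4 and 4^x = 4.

Successive powers of 4 modulo 17:
  4^0=1  4^1=4
So 4^1 ≡ 4 (mod 17), giving x = 1.

1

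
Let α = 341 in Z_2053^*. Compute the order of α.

The order of 341 must divide p − 1 = 2052 = 2^2 · 3^3 · 19.
Divisors: 1, 2, 3, 4, 6, 9, 12, 18, 19, 27, 36, 38, 54, 57, 76, 108, 114, 171, 228, 342, 513, 684, 1026, 2052.
Check each in increasing order: 341^1 ≡ 341;  341^2 ≡ 1313;  341^3 ≡ 179;  341^4 ≡ 1502;  341^6 ≡ 1246;  341^9 ≡ 1310;  341^12 ≡ 448;  341^18 ≡ 1845;  341^19 ≡ 927;  341^27 ≡ 569;  341^36 ≡ 151;  341^38 ≡ 1175;  341^54 ≡ 1440;  341^57 ≡ 1135;  341^76 ≡ 1009;  341^108 ≡ 70;  341^114 ≡ 994;  341^171 ≡ 1093;  341^228 ≡ 543;  341^342 ≡ 1856;  341^513 ≡ 244;  341^684 ≡ 1855;  341^1026 ≡ 2052;  341^2052 ≡ 1.
Smallest exponent giving 1 is 2052.

2052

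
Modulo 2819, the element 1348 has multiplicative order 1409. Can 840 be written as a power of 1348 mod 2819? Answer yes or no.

no

840 ∈ ⟨1348⟩ iff 840^1409 ≡ 1 (mod 2819), since |⟨1348⟩| = 1409.
840^1409 mod 2819 = 2818.
Since 2818 ≠ 1, 840 does not lie in the subgroup.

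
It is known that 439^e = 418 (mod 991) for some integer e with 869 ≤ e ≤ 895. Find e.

869

Compute 439^869 mod 991 = 418, then multiply by 439 repeatedly:
  439^869=418
Found 418 at exponent 869.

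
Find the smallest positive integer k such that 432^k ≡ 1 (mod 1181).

1180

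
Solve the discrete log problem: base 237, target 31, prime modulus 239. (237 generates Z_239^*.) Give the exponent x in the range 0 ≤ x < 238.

212

Baby-step giant-step with m = ceil(sqrt(238)) = 16.
Baby table (237^j mod 239 for j=0..15):
  0:1  1:237  2:4  3:231  4:16  5:207  6:64  7:111
  8:17  9:205  10:68  11:103  12:33  13:173  14:132  15:214
Giant step factor: 237^(-16) ≡ 196 (mod 239).
Scan 31·196^i mod 239 for i = 0, 1, …:
  i=0: 31   i=1: 101   i=2: 198   i=3: 90
  i=4: 193   i=5: 66   i=6: 30   i=7: 144
  i=8: 22   i=9: 10   i=10: 48   i=11: 87
  i=12: 83   i=13: 16
Match at i=13, j=4: x = 13·16 + 4 = 212.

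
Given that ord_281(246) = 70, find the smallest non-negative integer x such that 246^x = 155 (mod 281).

6

Successive powers of 246 modulo 281:
  246^0=1  246^1=246  246^2=101  246^3=118  246^4=85  246^5=116
  246^6=155
So 246^6 ≡ 155 (mod 281), giving x = 6.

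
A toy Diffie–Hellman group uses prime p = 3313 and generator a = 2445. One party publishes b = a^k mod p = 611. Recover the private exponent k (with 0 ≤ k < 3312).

2772

Baby-step giant-step with m = ceil(sqrt(3312)) = 58.
Baby table (2445^j mod 3313 for j=0..57):
  0:1  1:2445  2:1373  3:916  4:32  5:2041  6:867  7:2808
  8:1024  9:2365  10:1240  11:405  12:2951  13:2794  14:3237  15:3021
  16:1668  17:3270  18:881  19:595  20:368  21:1937  22:1688  23:2475
  24:1837  25:2350  26:1008  27:3001  28:2463  29:2314  30:2439  31:3268
  32:2617  33:1162  34:1849  35:1873  36:919  37:741  38:2847  39:302
  40:2904  41:521  42:1653  43:3038  44:164  45:107  46:3201  47:1139
  48:1935  49:111  50:3042  51:5  52:2286  53:239  54:1267  55:160
  56:266  57:1022
Giant step factor: 2445^(-58) ≡ 2922 (mod 3313).
Scan 611·2922^i mod 3313 for i = 0, 1, …:
  i=0: 611   i=1: 2948   i=2: 256   i=3: 2607
  i=4: 1067   i=5: 241   i=6: 1846   i=7: 448
  i=8: 421   i=9: 1039     …   i=46: 1195
  i=47: 3201
Match at i=47, j=46: k = 47·58 + 46 = 2772.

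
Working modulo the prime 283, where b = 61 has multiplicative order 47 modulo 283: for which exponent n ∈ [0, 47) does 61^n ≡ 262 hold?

9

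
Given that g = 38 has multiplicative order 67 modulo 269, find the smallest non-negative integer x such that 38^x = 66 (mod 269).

Baby-step giant-step with m = ceil(sqrt(67)) = 9.
Baby table (38^j mod 269 for j=0..8):
  0:1  1:38  2:99  3:265  4:117  5:142  6:16  7:70
  8:239
Giant step factor: 38^(-9) ≡ 21 (mod 269).
Scan 66·21^i mod 269 for i = 0, 1, …:
  i=0: 66   i=1: 41   i=2: 54   i=3: 58
  i=4: 142
Match at i=4, j=5: x = 4·9 + 5 = 41.

41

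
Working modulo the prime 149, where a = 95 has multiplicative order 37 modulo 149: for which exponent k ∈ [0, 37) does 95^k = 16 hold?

26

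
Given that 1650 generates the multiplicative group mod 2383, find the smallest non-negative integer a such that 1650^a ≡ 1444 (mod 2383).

186

Baby-step giant-step with m = ceil(sqrt(2382)) = 49.
Baby table (1650^j mod 2383 for j=0..48):
  0:1  1:1650  2:1114  3:807  4:1836  5:607  6:690  7:1809
  8:1334  9:1591  10:1467  11:1805  12:1883  13:1901  14:622  15:1610
  16:1838  17:1524  18:535  19:1040  20:240  21:422  22:464  23:657
  24:2168  25:317  26:1173  27:454  28:838  29:560  30:1779  31:1877
  32:1533  33:1087  34:1534  35:354  36:265  37:1161  38:2101  39:1768
  40:408  41:1194  42:1742  43:402  44:826  45:2207  46:326  47:1725
  48:948
Giant step factor: 1650^(-49) ≡ 1985 (mod 2383).
Scan 1444·1985^i mod 2383 for i = 0, 1, …:
  i=0: 1444   i=1: 1974   i=2: 738   i=3: 1768
Match at i=3, j=39: a = 3·49 + 39 = 186.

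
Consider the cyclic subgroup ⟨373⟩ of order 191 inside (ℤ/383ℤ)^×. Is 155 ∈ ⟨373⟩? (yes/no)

155 ∈ ⟨373⟩ iff 155^191 ≡ 1 (mod 383), since |⟨373⟩| = 191.
155^191 mod 383 = 382.
Since 382 ≠ 1, 155 does not lie in the subgroup.

no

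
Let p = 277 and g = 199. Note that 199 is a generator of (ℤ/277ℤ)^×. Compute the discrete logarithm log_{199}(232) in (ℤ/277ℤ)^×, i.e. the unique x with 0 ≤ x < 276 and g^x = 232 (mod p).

Baby-step giant-step with m = ceil(sqrt(276)) = 17.
Baby table (199^j mod 277 for j=0..16):
  0:1  1:199  2:267  3:226  4:100  5:233  6:108  7:163
  8:28  9:32  10:274  11:234  12:30  13:153  14:254  15:132
  16:230
Giant step factor: 199^(-17) ≡ 179 (mod 277).
Scan 232·179^i mod 277 for i = 0, 1, …:
  i=0: 232   i=1: 255   i=2: 217   i=3: 63
  i=4: 197   i=5: 84   i=6: 78   i=7: 112
  i=8: 104   i=9: 57     …   i=13: 9
  i=14: 226
Match at i=14, j=3: x = 14·17 + 3 = 241.

241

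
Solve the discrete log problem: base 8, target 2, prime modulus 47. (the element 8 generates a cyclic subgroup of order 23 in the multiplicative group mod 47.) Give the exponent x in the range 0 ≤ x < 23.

8

Successive powers of 8 modulo 47:
  8^0=1  8^1=8  8^2=17  8^3=42  8^4=7  8^5=9
  8^6=25  8^7=12  8^8=2
So 8^8 ≡ 2 (mod 47), giving x = 8.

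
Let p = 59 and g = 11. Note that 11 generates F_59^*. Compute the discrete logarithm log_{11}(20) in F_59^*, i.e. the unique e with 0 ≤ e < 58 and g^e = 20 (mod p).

Baby-step giant-step with m = ceil(sqrt(58)) = 8.
Baby table (11^j mod 59 for j=0..7):
  0:1  1:11  2:3  3:33  4:9  5:40  6:27  7:2
Giant step factor: 11^(-8) ≡ 51 (mod 59).
Scan 20·51^i mod 59 for i = 0, 1, …:
  i=0: 20   i=1: 17   i=2: 41   i=3: 26
  i=4: 28   i=5: 12   i=6: 22   i=7: 1
Match at i=7, j=0: e = 7·8 + 0 = 56.

56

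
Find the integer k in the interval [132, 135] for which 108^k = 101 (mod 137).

134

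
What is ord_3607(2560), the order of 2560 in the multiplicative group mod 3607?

The order of 2560 must divide p − 1 = 3606 = 2 · 3 · 601.
Divisors: 1, 2, 3, 6, 601, 1202, 1803, 3606.
Check each in increasing order: 2560^1 ≡ 2560;  2560^2 ≡ 3288;  2560^3 ≡ 2149;  2560^6 ≡ 1241;  2560^601 ≡ 1400;  2560^1202 ≡ 1399;  2560^1803 ≡ 3606;  2560^3606 ≡ 1.
Smallest exponent giving 1 is 3606.

3606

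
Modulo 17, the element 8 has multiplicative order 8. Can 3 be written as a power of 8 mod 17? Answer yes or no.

no

⟨8⟩ has order 8; its elements mod 17 are {1, 2, 4, 8, 9, 13, 15, 16}.
3 is not in this set.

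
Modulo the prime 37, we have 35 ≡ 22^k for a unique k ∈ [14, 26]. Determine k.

25

Compute 22^14 mod 37 = 4, then multiply by 22 repeatedly:
  22^14=4  22^15=14  22^16=12  22^17=5  22^18=36
  22^19=15  22^20=34  22^21=8  22^22=28  22^23=24
  22^24=10  22^25=35
Found 35 at exponent 25.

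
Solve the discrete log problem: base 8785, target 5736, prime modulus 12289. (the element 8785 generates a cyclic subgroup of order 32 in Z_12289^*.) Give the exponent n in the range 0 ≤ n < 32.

Successive powers of 8785 modulo 12289:
  8785^0=1  8785^1=8785  8785^2=1305  8785^3=11077  8785^4=7143  8785^5=3621
  8785^6=6553  8785^7=6429  8785^8=10810  8785^9=8747  8785^10=11567  8785^11=10643
  8785^12=4043  8785^13=2545  8785^14=4134  8785^15=3195  8785^16=12288  8785^17=3504
  8785^18=10984  8785^19=1212  8785^20=5146  8785^21=8668  8785^22=5736
So 8785^22 ≡ 5736 (mod 12289), giving n = 22.

22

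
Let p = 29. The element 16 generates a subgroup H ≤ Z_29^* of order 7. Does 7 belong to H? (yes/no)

yes

7 ∈ ⟨16⟩ iff 7^7 ≡ 1 (mod 29), since |⟨16⟩| = 7.
7^7 mod 29 = 1.
Since 1 = 1, 7 lies in the subgroup.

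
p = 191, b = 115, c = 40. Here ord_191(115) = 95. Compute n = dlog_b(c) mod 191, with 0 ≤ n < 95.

Baby-step giant-step with m = ceil(sqrt(95)) = 10.
Baby table (115^j mod 191 for j=0..9):
  0:1  1:115  2:46  3:133  4:15  5:6  6:117  7:85
  8:34  9:90
Giant step factor: 115^(-10) ≡ 69 (mod 191).
Scan 40·69^i mod 191 for i = 0, 1, …:
  i=0: 40   i=1: 86   i=2: 13   i=3: 133
Match at i=3, j=3: n = 3·10 + 3 = 33.

33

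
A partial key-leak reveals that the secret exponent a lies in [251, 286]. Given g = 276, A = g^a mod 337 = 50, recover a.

254

Compute 276^251 mod 337 = 318, then multiply by 276 repeatedly:
  276^251=318  276^252=148  276^253=71  276^254=50
Found 50 at exponent 254.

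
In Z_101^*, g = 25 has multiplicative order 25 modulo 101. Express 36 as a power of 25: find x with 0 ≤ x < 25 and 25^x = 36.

Successive powers of 25 modulo 101:
  25^0=1  25^1=25  25^2=19  25^3=71  25^4=58  25^5=36
So 25^5 ≡ 36 (mod 101), giving x = 5.

5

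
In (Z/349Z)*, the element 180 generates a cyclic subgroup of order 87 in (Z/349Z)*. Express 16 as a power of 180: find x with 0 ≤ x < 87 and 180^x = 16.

35

Baby-step giant-step with m = ceil(sqrt(87)) = 10.
Baby table (180^j mod 349 for j=0..9):
  0:1  1:180  2:292  3:210  4:108  5:245  6:126  7:344
  8:147  9:285
Giant step factor: 180^(-10) ≡ 116 (mod 349).
Scan 16·116^i mod 349 for i = 0, 1, …:
  i=0: 16   i=1: 111   i=2: 312   i=3: 245
Match at i=3, j=5: x = 3·10 + 5 = 35.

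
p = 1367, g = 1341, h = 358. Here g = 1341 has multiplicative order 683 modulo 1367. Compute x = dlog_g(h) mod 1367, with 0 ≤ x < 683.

87

Baby-step giant-step with m = ceil(sqrt(683)) = 27.
Baby table (1341^j mod 1367 for j=0..26):
  0:1  1:1341  2:676  3:195  4:398  5:588  6:1116  7:1058
  8:1199  9:267  10:1260  11:48  12:119  13:1007  14:1158  15:1333
  16:884  17:255  18:205  19:138  20:513  21:332  22:937  23:244
  24:491  25:904  26:1102
Giant step factor: 1341^(-27) ≡ 174 (mod 1367).
Scan 358·174^i mod 1367 for i = 0, 1, …:
  i=0: 358   i=1: 777   i=2: 1232   i=3: 1116
Match at i=3, j=6: x = 3·27 + 6 = 87.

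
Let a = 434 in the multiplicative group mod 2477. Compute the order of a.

1238

The order of 434 must divide p − 1 = 2476 = 2^2 · 619.
Divisors: 1, 2, 4, 619, 1238, 2476.
Check each in increasing order: 434^1 ≡ 434;  434^2 ≡ 104;  434^4 ≡ 908;  434^619 ≡ 2476;  434^1238 ≡ 1.
Smallest exponent giving 1 is 1238.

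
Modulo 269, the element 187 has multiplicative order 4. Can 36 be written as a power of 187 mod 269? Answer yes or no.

no

⟨187⟩ has order 4; its elements mod 269 are {1, 82, 187, 268}.
36 is not in this set.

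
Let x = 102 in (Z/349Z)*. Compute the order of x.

The order of 102 must divide p − 1 = 348 = 2^2 · 3 · 29.
Divisors: 1, 2, 3, 4, 6, 12, 29, 58, 87, 116, 174, 348.
Check each in increasing order: 102^1 ≡ 102;  102^2 ≡ 283;  102^3 ≡ 248;  102^4 ≡ 168;  102^6 ≡ 80;  102^12 ≡ 118;  102^29 ≡ 136;  102^58 ≡ 348;  102^87 ≡ 213;  102^116 ≡ 1.
Smallest exponent giving 1 is 116.

116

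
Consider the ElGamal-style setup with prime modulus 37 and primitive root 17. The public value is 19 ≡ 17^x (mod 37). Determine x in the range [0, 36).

5

Successive powers of 17 modulo 37:
  17^0=1  17^1=17  17^2=30  17^3=29  17^4=12  17^5=19
So 17^5 ≡ 19 (mod 37), giving x = 5.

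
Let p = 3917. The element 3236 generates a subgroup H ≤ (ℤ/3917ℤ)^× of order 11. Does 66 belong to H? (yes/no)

yes

66 ∈ ⟨3236⟩ iff 66^11 ≡ 1 (mod 3917), since |⟨3236⟩| = 11.
66^11 mod 3917 = 1.
Since 1 = 1, 66 lies in the subgroup.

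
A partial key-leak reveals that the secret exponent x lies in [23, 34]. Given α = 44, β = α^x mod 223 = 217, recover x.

Compute 44^23 mod 223 = 168, then multiply by 44 repeatedly:
  44^23=168  44^24=33  44^25=114  44^26=110  44^27=157
  44^28=218  44^29=3  44^30=132  44^31=10  44^32=217
Found 217 at exponent 32.

32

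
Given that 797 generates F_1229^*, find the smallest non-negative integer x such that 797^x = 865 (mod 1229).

147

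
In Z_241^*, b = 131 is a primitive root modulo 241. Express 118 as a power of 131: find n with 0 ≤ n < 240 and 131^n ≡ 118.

196

Baby-step giant-step with m = ceil(sqrt(240)) = 16.
Baby table (131^j mod 241 for j=0..15):
  0:1  1:131  2:50  3:43  4:90  5:222  6:162  7:14
  8:147  9:218  10:120  11:55  12:216  13:99  14:196  15:130
Giant step factor: 131^(-16) ≡ 119 (mod 241).
Scan 118·119^i mod 241 for i = 0, 1, …:
  i=0: 118   i=1: 64   i=2: 145   i=3: 144
  i=4: 25   i=5: 83   i=6: 237   i=7: 6
  i=8: 232   i=9: 134   i=10: 40   i=11: 181
  i=12: 90
Match at i=12, j=4: n = 12·16 + 4 = 196.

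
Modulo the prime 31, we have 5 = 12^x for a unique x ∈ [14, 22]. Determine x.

Compute 12^14 mod 31 = 18, then multiply by 12 repeatedly:
  12^14=18  12^15=30  12^16=19  12^17=11  12^18=8
  12^19=3  12^20=5
Found 5 at exponent 20.

20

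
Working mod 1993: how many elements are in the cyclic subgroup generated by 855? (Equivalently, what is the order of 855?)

1992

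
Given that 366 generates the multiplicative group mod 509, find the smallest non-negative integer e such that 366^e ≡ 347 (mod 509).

Baby-step giant-step with m = ceil(sqrt(508)) = 23.
Baby table (366^j mod 509 for j=0..22):
  0:1  1:366  2:89  3:507  4:286  5:331  6:4  7:446
  8:356  9:501  10:126  11:306  12:16  13:257  14:406  15:477
  16:504  17:206  18:64  19:10  20:97  21:381  22:489
Giant step factor: 366^(-23) ≡ 244 (mod 509).
Scan 347·244^i mod 509 for i = 0, 1, …:
  i=0: 347   i=1: 174   i=2: 209   i=3: 96
  i=4: 10
Match at i=4, j=19: e = 4·23 + 19 = 111.

111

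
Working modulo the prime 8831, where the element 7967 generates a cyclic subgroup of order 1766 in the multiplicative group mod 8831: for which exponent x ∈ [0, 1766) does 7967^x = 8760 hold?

Baby-step giant-step with m = ceil(sqrt(1766)) = 43.
Baby table (7967^j mod 8831 for j=0..42):
  0:1  1:7967  2:4692  3:8372  4:8012  5:1136  6:7568  7:5019
  8:8436  9:5702  10:1170  11:4685  12:5589  13:1661  14:4349  15:4470
  16:5898  17:8446  18:5893  19:3935  20:95  21:6230  22:4190  23:550
  24:1674  25:1948  26:3649  27:8762  28:6630  29:2999  30:5178  31:3525
  32:1095  33:7668  34:6929  35:762  36:3957  37:7580  38:3482  39:2923
  40:194  41:173  42:655
Giant step factor: 7967^(-43) ≡ 8819 (mod 8831).
Scan 8760·8819^i mod 8831 for i = 0, 1, …:
  i=0: 8760   i=1: 852   i=2: 7438   i=3: 7885
  i=4: 2521   i=5: 5072   i=6: 953   i=7: 6226
  i=8: 4767   i=9: 4613     …   i=31: 6532
  i=32: 1095
Match at i=32, j=32: x = 32·43 + 32 = 1408.

1408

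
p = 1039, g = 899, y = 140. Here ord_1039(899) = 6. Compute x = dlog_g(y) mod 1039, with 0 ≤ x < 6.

4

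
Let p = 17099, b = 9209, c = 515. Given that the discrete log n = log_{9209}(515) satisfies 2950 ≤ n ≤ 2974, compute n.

Compute 9209^2950 mod 17099 = 8708, then multiply by 9209 repeatedly:
  9209^2950=8708  9209^2951=14761  9209^2952=14098  9209^2953=12874  9209^2954=9299
  9209^2955=2699  9209^2956=10244  9209^2957=1813  9209^2958=7293  9209^2959=13464
  9209^2960=5127  9209^2961=4204  9209^2962=2500  9209^2963=7246  9209^2964=8116
  9209^2965=515
Found 515 at exponent 2965.

2965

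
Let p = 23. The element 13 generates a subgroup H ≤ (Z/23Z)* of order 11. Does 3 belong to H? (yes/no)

⟨13⟩ has order 11; its elements mod 23 are {1, 2, 3, 4, 6, 8, 9, 12, 13, 16, 18}.
3 is in this set.

yes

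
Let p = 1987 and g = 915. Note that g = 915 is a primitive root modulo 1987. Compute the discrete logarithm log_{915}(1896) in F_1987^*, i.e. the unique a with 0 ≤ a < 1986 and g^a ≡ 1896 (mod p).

Baby-step giant-step with m = ceil(sqrt(1986)) = 45.
Baby table (915^j mod 1987 for j=0..44):
  0:1  1:915  2:698  3:843  4:389  5:262  6:1290  7:72
  8:309  9:581  10:1086  11:190  12:981  13:1478  14:1210  15:391
  16:105  17:699  18:1758  19:1087  20:1105  21:1679  22:334  23:1599
  24:653  25:1395  26:771  27:80  28:1668  29:204  30:1869  31:1315
  32:1090  33:1863  34:1786  35:876  36:779  37:1439  38:1291  39:987
  40:1007  41:1424  42:1475  43:452  44:284
Giant step factor: 915^(-45) ≡ 291 (mod 1987).
Scan 1896·291^i mod 1987 for i = 0, 1, …:
  i=0: 1896   i=1: 1337   i=2: 1602   i=3: 1224
  i=4: 511   i=5: 1663   i=6: 1092   i=7: 1839
  i=8: 646   i=9: 1208     …   i=30: 1847
  i=31: 987
Match at i=31, j=39: a = 31·45 + 39 = 1434.

1434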